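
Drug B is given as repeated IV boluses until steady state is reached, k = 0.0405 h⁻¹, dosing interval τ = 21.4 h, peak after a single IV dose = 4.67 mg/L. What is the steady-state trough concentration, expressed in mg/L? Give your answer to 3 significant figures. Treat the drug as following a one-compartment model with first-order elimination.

3.39 mg/L

e^(−kτ) = e^(−0.04050 × 21.4) = 0.4203
Accumulation ratio R = 1 / (1 − e^(−kτ)) = 1 / (1 − 0.4203) = 1.725
Steady-state trough = C₀ × R × e^(−kτ) = 4.67 × 1.725 × 0.4203 = 3.386 mg/L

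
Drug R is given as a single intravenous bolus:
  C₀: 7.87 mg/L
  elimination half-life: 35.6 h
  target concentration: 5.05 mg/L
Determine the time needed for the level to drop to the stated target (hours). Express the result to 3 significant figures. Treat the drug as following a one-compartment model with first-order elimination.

22.8 h

k = ln2 / t½ = 0.693147 / 35.6 = 0.01947 h⁻¹
t = ln(C₀ / C) / k = ln(7.870 / 5.05) / 0.01947
  = ln(1.558) / 0.01947 = 0.4434 / 0.01947 = 22.77 h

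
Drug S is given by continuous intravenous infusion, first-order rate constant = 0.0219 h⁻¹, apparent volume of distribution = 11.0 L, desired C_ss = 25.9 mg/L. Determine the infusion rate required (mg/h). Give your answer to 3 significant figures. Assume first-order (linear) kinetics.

CL = k × Vd = 0.02190 × 11.0 = 0.2409 L/h
At steady state, infusion rate R₀ = Css × CL = 25.9 × 0.2409 = 6.239 mg/h

6.24 mg/h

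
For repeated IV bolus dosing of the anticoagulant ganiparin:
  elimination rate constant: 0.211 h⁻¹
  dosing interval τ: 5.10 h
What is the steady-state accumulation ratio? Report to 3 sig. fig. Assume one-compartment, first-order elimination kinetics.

e^(−kτ) = e^(−0.2110 × 5.10) = 0.3409
Accumulation ratio R = 1 / (1 − e^(−kτ)) = 1 / (1 − 0.3409) = 1.517

1.52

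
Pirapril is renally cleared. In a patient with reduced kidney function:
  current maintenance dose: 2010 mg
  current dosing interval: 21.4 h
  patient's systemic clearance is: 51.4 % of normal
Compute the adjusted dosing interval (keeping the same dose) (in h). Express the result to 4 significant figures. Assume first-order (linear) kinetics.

41.63 h

To keep the same average steady-state level, dosing rate must scale with clearance.
CL ratio = 51.4 / 100 = 0.5140
New interval (same dose) = 21.4 / 0.5140 = 41.63 h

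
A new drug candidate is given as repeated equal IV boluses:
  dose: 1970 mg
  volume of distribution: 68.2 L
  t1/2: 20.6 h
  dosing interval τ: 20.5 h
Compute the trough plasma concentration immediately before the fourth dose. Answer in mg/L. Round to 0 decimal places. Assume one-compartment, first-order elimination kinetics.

C₀ per dose = Dose / Vd = 1970 / 68.2 = 28.89 mg/L
k = ln2 / t½ = 0.693147 / 20.6 = 0.03365 h⁻¹
Fraction remaining after one interval: r = e^(−kτ) = e^(−0.03365 × 20.5) = 0.5017
Before dose 4, 3 doses have been given (aged 1τ, 2τ, 3τ).
C_trough = C₀ × (r + r² + … + r^3) = C₀ × r(1−r^3)/(1−r)
        = 28.89 × 0.5017 × (1 − 0.1263) / (1 − 0.5017) = 25.41 mg/L

25 mg/L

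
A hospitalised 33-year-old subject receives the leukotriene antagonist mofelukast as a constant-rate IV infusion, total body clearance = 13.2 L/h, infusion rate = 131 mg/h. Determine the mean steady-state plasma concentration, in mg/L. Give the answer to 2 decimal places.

At steady state Css = R₀ / CL = 131 / 13.20 = 9.924 mg/L

9.92 mg/L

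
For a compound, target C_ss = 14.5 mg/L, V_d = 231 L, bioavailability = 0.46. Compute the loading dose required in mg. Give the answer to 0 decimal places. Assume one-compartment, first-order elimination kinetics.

LD = Css × Vd / F = 14.5 × 231 / 0.46 = 7282 mg

7282 mg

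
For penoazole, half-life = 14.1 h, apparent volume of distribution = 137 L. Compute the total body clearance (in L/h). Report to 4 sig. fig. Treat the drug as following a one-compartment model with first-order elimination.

6.735 L/h

k = ln2 / t½ = 0.693147 / 14.1 = 0.04916 h⁻¹
CL = k × Vd = 0.04916 × 137 = 6.735 L/h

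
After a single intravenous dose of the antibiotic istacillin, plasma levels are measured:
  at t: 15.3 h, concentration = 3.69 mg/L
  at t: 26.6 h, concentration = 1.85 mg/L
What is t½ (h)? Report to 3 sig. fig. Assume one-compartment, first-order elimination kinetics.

11.3 h

k = ln(C₁/C₂) / (t₂ − t₁) = ln(3.69/1.85) / (26.6 − 15.3)
  = 0.6904 / 11.30 = 0.06110 h⁻¹
t½ = ln2 / k = 0.693147 / 0.06110 = 11.34 h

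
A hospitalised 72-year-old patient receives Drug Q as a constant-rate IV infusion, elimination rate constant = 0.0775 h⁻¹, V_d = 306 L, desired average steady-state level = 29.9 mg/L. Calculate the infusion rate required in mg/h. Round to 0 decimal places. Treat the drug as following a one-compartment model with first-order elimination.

CL = k × Vd = 0.07750 × 306 = 23.72 L/h
At steady state, infusion rate R₀ = Css × CL = 29.9 × 23.72 = 709.2 mg/h

709 mg/h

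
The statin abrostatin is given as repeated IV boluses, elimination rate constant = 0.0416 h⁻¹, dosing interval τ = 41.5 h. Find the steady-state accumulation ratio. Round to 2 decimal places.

e^(−kτ) = e^(−0.04160 × 41.5) = 0.1779
Accumulation ratio R = 1 / (1 − e^(−kτ)) = 1 / (1 − 0.1779) = 1.216

1.22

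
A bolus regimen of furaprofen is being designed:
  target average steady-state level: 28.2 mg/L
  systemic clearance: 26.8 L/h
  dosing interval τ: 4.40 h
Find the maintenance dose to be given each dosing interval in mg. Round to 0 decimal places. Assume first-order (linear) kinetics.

At steady state, Dose/τ = Css × CL.
Dose = Css × CL × τ = 28.2 × 26.80 × 4.40 = 3325 mg

3325 mg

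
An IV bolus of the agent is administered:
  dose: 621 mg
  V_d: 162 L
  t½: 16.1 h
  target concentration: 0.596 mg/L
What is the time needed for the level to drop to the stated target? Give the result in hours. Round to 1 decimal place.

43.2 h

C₀ = Dose / Vd = 621.0 / 162 = 3.833 mg/L
k = ln2 / t½ = 0.693147 / 16.1 = 0.04305 h⁻¹
t = ln(C₀ / C) / k = ln(3.833 / 0.596) / 0.04305
  = ln(6.431) / 0.04305 = 1.861 / 0.04305 = 43.23 h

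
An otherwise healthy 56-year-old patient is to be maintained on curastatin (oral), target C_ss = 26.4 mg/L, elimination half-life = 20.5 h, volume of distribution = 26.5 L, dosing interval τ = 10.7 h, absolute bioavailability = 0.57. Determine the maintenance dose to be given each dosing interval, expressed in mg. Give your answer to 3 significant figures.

444 mg

k = ln2 / t½ = 0.693147 / 20.5 = 0.03381 h⁻¹
CL = k × Vd = 0.03381 × 26.5 = 0.8960 L/h
At steady state, F × (Dose/τ) = Css × CL.
Dose = Css × CL × τ / F = 26.4 × 0.8960 × 10.7 / 0.57 = 444.0 mg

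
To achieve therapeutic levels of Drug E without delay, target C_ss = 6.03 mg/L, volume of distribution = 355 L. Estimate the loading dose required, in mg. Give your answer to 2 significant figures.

2100 mg

LD = Css × Vd = 6.03 × 355 = 2141 mg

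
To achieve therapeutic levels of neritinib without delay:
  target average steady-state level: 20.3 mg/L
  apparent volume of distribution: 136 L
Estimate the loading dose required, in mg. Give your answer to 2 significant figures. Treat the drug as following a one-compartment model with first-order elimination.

LD = Css × Vd = 20.3 × 136 = 2761 mg

2800 mg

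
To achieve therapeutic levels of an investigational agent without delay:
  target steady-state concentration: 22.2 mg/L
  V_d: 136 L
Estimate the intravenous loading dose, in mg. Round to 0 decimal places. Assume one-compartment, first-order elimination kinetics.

LD = Css × Vd = 22.2 × 136 = 3019 mg

3019 mg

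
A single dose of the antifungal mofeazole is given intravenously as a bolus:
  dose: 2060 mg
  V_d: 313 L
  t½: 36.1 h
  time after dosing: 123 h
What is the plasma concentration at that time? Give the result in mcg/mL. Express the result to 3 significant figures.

C₀ = Dose / Vd = 2060 / 313 = 6.581 mg/L
k = ln2 / t½ = 0.693147 / 36.1 = 0.01920 h⁻¹
C = C₀ · e^(−k·t) = 6.581 × e^(−0.01920 × 123)
  = 6.581 × 0.09427 = 0.6204 mg/L
(0.6204 mg/L = 0.6204 mcg/mL)

0.620 mcg/mL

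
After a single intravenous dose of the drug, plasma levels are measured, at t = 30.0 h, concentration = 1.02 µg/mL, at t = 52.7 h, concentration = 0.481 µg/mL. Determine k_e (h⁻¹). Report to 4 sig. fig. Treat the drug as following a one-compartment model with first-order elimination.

0.03311 h⁻¹

k = ln(C₁/C₂) / (t₂ − t₁) = ln(1.02/0.481) / (52.7 − 30.0)
  = 0.7517 / 22.70 = 0.03311 h⁻¹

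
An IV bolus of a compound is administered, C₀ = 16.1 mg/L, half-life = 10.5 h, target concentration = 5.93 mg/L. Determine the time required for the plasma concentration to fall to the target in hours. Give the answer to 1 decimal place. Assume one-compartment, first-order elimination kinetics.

15.1 h

k = ln2 / t½ = 0.693147 / 10.5 = 0.06601 h⁻¹
t = ln(C₀ / C) / k = ln(16.10 / 5.93) / 0.06601
  = ln(2.715) / 0.06601 = 0.9988 / 0.06601 = 15.13 h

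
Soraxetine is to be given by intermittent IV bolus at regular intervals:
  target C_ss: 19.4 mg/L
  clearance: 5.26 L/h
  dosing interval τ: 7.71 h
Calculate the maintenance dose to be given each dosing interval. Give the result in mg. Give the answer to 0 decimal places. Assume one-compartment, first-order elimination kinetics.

At steady state, Dose/τ = Css × CL.
Dose = Css × CL × τ = 19.4 × 5.260 × 7.71 = 786.8 mg

787 mg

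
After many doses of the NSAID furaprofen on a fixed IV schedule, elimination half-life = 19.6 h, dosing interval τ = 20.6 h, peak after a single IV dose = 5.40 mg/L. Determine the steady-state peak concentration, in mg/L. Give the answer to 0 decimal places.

10 mg/L

k = ln2 / t½ = 0.693147 / 19.6 = 0.03536 h⁻¹
e^(−kτ) = e^(−0.03536 × 20.6) = 0.4827
Accumulation ratio R = 1 / (1 − e^(−kτ)) = 1 / (1 − 0.4827) = 1.933
Steady-state peak = C₀ × R = 5.40 × 1.933 = 10.44 mg/L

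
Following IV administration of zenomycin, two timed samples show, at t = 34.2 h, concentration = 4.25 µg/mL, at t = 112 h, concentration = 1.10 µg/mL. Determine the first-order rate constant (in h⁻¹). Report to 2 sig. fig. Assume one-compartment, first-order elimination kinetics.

0.017 h⁻¹

k = ln(C₁/C₂) / (t₂ − t₁) = ln(4.25/1.10) / (112 − 34.2)
  = 1.352 / 77.80 = 0.01738 h⁻¹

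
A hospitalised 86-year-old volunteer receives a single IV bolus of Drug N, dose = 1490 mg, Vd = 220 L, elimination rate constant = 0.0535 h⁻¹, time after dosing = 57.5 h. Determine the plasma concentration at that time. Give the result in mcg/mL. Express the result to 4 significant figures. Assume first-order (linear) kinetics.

C₀ = Dose / Vd = 1490 / 220 = 6.773 mg/L
C = C₀ · e^(−k·t) = 6.773 × e^(−0.05350 × 57.5)
  = 6.773 × 0.04613 = 0.3124 mg/L
(0.3124 mg/L = 0.3124 mcg/mL)

0.3124 mcg/mL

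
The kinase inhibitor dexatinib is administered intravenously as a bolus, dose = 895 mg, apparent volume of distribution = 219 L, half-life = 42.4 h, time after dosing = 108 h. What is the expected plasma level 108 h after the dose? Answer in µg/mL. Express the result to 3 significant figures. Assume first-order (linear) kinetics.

C₀ = Dose / Vd = 895.0 / 219 = 4.087 mg/L
k = ln2 / t½ = 0.693147 / 42.4 = 0.01635 h⁻¹
C = C₀ · e^(−k·t) = 4.087 × e^(−0.01635 × 108)
  = 4.087 × 0.1710 = 0.6989 mg/L
(0.6989 mg/L = 0.6989 µg/mL)

0.699 µg/mL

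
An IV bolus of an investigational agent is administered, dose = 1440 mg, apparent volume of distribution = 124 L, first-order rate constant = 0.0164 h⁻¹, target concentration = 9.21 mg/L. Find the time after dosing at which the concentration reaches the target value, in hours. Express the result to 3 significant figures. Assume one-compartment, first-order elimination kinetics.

14.1 h

C₀ = Dose / Vd = 1440 / 124 = 11.61 mg/L
t = ln(C₀ / C) / k = ln(11.61 / 9.21) / 0.01640
  = ln(1.261) / 0.01640 = 0.2319 / 0.01640 = 14.14 h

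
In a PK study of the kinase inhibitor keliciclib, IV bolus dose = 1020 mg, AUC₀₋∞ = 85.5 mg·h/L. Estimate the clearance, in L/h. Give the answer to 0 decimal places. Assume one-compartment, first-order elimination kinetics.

12 L/h

CL = Dose / AUC = 1020 / 85.5 = 11.93 L/h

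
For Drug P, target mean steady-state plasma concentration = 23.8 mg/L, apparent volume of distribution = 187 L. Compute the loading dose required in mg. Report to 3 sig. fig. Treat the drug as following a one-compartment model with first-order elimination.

4450 mg

LD = Css × Vd = 23.8 × 187 = 4451 mg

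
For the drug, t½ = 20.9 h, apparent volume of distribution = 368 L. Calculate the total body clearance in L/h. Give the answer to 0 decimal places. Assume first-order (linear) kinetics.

k = ln2 / t½ = 0.693147 / 20.9 = 0.03316 h⁻¹
CL = k × Vd = 0.03316 × 368 = 12.20 L/h

12 L/h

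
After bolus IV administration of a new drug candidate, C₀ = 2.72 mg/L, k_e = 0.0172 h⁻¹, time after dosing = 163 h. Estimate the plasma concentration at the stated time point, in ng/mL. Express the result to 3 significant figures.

C = C₀ · e^(−k·t) = 2.720 × e^(−0.01720 × 163)
  = 2.720 × 0.06059 = 0.1648 mg/L
Convert: 0.1648 mg/L × 1000 = 164.8 ng/mL

165 ng/mL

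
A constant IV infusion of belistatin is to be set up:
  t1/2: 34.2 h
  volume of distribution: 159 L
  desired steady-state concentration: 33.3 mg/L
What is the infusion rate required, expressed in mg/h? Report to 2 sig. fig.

k = ln2 / t½ = 0.693147 / 34.2 = 0.02027 h⁻¹
CL = k × Vd = 0.02027 × 159 = 3.223 L/h
At steady state, infusion rate R₀ = Css × CL = 33.3 × 3.223 = 107.3 mg/h

110 mg/h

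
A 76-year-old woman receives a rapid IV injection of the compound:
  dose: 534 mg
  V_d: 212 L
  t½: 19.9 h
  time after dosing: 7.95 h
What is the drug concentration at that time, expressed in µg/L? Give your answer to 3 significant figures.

1910 µg/L

C₀ = Dose / Vd = 534.0 / 212 = 2.519 mg/L
k = ln2 / t½ = 0.693147 / 19.9 = 0.03483 h⁻¹
C = C₀ · e^(−k·t) = 2.519 × e^(−0.03483 × 7.95)
  = 2.519 × 0.7581 = 1.910 mg/L
Convert: 1.910 mg/L × 1000 = 1910 µg/L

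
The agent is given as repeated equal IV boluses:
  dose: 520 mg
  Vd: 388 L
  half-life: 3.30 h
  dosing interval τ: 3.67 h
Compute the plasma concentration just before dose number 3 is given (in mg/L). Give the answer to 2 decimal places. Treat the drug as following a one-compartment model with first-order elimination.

C₀ per dose = Dose / Vd = 520 / 388 = 1.340 mg/L
k = ln2 / t½ = 0.693147 / 3.30 = 0.2100 h⁻¹
Fraction remaining after one interval: r = e^(−kτ) = e^(−0.2100 × 3.67) = 0.4627
Before dose 3, 2 doses have been given (aged 1τ, 2τ).
C_trough = C₀ × (r + r²) = 1.340 × (0.4627 + 0.2141) = 0.9069 mg/L

0.91 mg/L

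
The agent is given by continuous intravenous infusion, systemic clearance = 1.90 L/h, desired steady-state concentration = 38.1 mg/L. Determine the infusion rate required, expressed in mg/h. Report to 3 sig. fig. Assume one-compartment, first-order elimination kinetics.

72.4 mg/h

At steady state, infusion rate R₀ = Css × CL = 38.1 × 1.900 = 72.39 mg/h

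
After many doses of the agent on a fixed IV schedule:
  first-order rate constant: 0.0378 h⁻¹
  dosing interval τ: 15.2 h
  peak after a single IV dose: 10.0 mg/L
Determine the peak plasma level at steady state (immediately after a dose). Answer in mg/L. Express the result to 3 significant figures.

22.9 mg/L

e^(−kτ) = e^(−0.03780 × 15.2) = 0.5630
Accumulation ratio R = 1 / (1 − e^(−kτ)) = 1 / (1 − 0.5630) = 2.288
Steady-state peak = C₀ × R = 10.0 × 2.288 = 22.88 mg/L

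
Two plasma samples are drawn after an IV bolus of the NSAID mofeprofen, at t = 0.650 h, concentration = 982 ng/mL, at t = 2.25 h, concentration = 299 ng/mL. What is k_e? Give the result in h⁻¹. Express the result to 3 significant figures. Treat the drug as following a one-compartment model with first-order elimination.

k = ln(C₁/C₂) / (t₂ − t₁) = ln(982/299) / (2.25 − 0.650)
  = 1.189 / 1.600 = 0.7431 h⁻¹

0.743 h⁻¹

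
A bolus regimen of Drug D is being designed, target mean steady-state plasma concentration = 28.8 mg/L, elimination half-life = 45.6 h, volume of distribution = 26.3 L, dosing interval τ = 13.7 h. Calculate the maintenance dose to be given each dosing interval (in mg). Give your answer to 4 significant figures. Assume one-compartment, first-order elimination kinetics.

k = ln2 / t½ = 0.693147 / 45.6 = 0.01520 h⁻¹
CL = k × Vd = 0.01520 × 26.3 = 0.3998 L/h
At steady state, Dose/τ = Css × CL.
Dose = Css × CL × τ = 28.8 × 0.3998 × 13.7 = 157.7 mg

157.7 mg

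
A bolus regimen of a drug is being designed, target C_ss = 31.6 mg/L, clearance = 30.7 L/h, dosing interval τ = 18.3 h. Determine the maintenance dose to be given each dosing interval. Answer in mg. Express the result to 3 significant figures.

At steady state, Dose/τ = Css × CL.
Dose = Css × CL × τ = 31.6 × 30.70 × 18.3 = 17750 mg

17800 mg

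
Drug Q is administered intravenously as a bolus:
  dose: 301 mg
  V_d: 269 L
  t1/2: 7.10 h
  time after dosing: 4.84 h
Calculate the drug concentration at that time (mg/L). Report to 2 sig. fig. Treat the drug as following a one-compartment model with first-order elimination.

0.70 mg/L

C₀ = Dose / Vd = 301.0 / 269 = 1.119 mg/L
k = ln2 / t½ = 0.693147 / 7.10 = 0.09763 h⁻¹
C = C₀ · e^(−k·t) = 1.119 × e^(−0.09763 × 4.84)
  = 1.119 × 0.6234 = 0.6976 mg/L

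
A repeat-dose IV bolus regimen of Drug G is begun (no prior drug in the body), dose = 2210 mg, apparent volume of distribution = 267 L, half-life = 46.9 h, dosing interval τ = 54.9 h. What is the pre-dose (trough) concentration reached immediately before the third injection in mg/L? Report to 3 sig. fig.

C₀ per dose = Dose / Vd = 2210 / 267 = 8.277 mg/L
k = ln2 / t½ = 0.693147 / 46.9 = 0.01478 h⁻¹
Fraction remaining after one interval: r = e^(−kτ) = e^(−0.01478 × 54.9) = 0.4442
Before dose 3, 2 doses have been given (aged 1τ, 2τ).
C_trough = C₀ × (r + r²) = 8.277 × (0.4442 + 0.1973) = 5.310 mg/L

5.31 mg/L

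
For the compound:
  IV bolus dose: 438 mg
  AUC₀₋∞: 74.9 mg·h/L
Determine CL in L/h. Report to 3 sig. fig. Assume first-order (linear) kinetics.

CL = Dose / AUC = 438 / 74.9 = 5.848 L/h

5.85 L/h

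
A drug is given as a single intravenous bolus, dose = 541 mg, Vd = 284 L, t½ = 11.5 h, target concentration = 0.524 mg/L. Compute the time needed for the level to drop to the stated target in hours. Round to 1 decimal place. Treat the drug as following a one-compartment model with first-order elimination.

C₀ = Dose / Vd = 541.0 / 284 = 1.905 mg/L
k = ln2 / t½ = 0.693147 / 11.5 = 0.06027 h⁻¹
t = ln(C₀ / C) / k = ln(1.905 / 0.524) / 0.06027
  = ln(3.635) / 0.06027 = 1.291 / 0.06027 = 21.42 h

21.4 h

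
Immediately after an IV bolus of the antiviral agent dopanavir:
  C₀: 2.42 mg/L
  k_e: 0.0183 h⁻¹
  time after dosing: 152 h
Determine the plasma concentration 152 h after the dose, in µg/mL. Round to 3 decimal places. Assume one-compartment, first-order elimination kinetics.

C = C₀ · e^(−k·t) = 2.420 × e^(−0.01830 × 152)
  = 2.420 × 0.06194 = 0.1499 mg/L
(0.1499 mg/L = 0.1499 µg/mL)

0.150 µg/mL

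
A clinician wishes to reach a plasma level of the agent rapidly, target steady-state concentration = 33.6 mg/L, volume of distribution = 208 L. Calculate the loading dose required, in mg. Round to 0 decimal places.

LD = Css × Vd = 33.6 × 208 = 6989 mg

6989 mg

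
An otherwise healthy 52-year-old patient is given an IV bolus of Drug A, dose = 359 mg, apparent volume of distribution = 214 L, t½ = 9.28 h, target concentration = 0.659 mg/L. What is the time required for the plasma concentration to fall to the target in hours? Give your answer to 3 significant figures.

C₀ = Dose / Vd = 359.0 / 214 = 1.678 mg/L
k = ln2 / t½ = 0.693147 / 9.28 = 0.07469 h⁻¹
t = ln(C₀ / C) / k = ln(1.678 / 0.659) / 0.07469
  = ln(2.546) / 0.07469 = 0.9345 / 0.07469 = 12.51 h

12.5 h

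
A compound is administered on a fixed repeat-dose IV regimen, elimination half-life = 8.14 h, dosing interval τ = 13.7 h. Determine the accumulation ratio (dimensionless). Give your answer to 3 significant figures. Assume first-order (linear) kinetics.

1.45

k = ln2 / t½ = 0.693147 / 8.14 = 0.08515 h⁻¹
e^(−kτ) = e^(−0.08515 × 13.7) = 0.3114
Accumulation ratio R = 1 / (1 − e^(−kτ)) = 1 / (1 − 0.3114) = 1.452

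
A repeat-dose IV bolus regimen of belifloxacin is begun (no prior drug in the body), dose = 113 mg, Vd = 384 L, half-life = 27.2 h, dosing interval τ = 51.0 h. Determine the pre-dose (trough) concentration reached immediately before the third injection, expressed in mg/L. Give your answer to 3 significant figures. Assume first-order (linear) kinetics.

C₀ per dose = Dose / Vd = 113 / 384 = 0.2943 mg/L
k = ln2 / t½ = 0.693147 / 27.2 = 0.02548 h⁻¹
Fraction remaining after one interval: r = e^(−kτ) = e^(−0.02548 × 51.0) = 0.2727
Before dose 3, 2 doses have been given (aged 1τ, 2τ).
C_trough = C₀ × (r + r²) = 0.2943 × (0.2727 + 0.07437) = 0.1021 mg/L

0.102 mg/L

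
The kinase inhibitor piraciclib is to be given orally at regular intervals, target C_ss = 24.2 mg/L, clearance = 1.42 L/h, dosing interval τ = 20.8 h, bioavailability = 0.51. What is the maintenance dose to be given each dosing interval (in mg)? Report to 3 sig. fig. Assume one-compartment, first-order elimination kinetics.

At steady state, F × (Dose/τ) = Css × CL.
Dose = Css × CL × τ / F = 24.2 × 1.420 × 20.8 / 0.51 = 1402 mg

1400 mg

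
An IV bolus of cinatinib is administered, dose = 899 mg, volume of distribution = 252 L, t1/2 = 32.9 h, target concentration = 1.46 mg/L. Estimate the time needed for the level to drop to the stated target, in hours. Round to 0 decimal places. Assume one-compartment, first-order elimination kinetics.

C₀ = Dose / Vd = 899.0 / 252 = 3.567 mg/L
k = ln2 / t½ = 0.693147 / 32.9 = 0.02107 h⁻¹
t = ln(C₀ / C) / k = ln(3.567 / 1.46) / 0.02107
  = ln(2.443) / 0.02107 = 0.8932 / 0.02107 = 42.39 h

42 h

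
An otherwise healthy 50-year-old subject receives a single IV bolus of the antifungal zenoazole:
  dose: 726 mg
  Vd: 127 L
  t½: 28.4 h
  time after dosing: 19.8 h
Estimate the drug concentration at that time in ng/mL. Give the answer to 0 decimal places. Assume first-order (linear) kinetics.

3526 ng/mL

C₀ = Dose / Vd = 726.0 / 127 = 5.717 mg/L
k = ln2 / t½ = 0.693147 / 28.4 = 0.02441 h⁻¹
C = C₀ · e^(−k·t) = 5.717 × e^(−0.02441 × 19.8)
  = 5.717 × 0.6167 = 3.526 mg/L
Convert: 3.526 mg/L × 1000 = 3526 ng/mL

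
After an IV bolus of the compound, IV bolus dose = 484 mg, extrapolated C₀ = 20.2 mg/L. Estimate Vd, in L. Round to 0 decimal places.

24 L

Vd = Dose / C₀ = 484.0 / 20.2 = 23.96 L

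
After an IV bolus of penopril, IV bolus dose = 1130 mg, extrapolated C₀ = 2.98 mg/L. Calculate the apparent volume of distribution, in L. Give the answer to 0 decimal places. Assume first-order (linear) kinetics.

Vd = Dose / C₀ = 1130 / 2.98 = 379.2 L

379 L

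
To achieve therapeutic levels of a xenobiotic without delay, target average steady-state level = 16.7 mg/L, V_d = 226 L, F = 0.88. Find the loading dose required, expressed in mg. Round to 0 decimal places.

LD = Css × Vd / F = 16.7 × 226 / 0.88 = 4289 mg

4289 mg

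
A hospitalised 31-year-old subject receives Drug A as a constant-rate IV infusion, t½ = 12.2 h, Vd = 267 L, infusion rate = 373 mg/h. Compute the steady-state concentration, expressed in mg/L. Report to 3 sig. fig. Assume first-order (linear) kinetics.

24.6 mg/L

k = ln2 / t½ = 0.693147 / 12.2 = 0.05682 h⁻¹
CL = k × Vd = 0.05682 × 267 = 15.17 L/h
At steady state Css = R₀ / CL = 373 / 15.17 = 24.59 mg/L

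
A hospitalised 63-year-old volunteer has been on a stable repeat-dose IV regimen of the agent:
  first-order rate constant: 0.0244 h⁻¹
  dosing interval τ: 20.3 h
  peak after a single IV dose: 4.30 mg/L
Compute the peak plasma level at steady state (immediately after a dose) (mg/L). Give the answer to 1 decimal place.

11.0 mg/L

e^(−kτ) = e^(−0.02440 × 20.3) = 0.6094
Accumulation ratio R = 1 / (1 − e^(−kτ)) = 1 / (1 − 0.6094) = 2.560
Steady-state peak = C₀ × R = 4.30 × 2.560 = 11.01 mg/L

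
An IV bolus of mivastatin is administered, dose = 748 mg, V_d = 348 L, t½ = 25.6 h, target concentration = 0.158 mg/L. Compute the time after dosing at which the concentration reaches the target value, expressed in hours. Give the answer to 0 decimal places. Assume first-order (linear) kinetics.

C₀ = Dose / Vd = 748.0 / 348 = 2.149 mg/L
k = ln2 / t½ = 0.693147 / 25.6 = 0.02708 h⁻¹
t = ln(C₀ / C) / k = ln(2.149 / 0.158) / 0.02708
  = ln(13.60) / 0.02708 = 2.610 / 0.02708 = 96.38 h

96 h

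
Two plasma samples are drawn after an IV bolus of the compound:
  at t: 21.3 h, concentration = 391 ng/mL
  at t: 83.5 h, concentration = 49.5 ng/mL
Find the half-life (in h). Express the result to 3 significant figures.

k = ln(C₁/C₂) / (t₂ − t₁) = ln(391/49.5) / (83.5 − 21.3)
  = 2.067 / 62.20 = 0.03323 h⁻¹
t½ = ln2 / k = 0.693147 / 0.03323 = 20.86 h

20.9 h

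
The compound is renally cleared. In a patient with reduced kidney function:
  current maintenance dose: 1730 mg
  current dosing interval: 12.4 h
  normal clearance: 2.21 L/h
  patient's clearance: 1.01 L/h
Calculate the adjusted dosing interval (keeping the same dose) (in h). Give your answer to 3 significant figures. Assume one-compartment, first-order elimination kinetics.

To keep the same average steady-state level, dosing rate must scale with clearance.
CL ratio = 1.01 / 2.21 = 0.4570
New interval (same dose) = 12.4 / 0.4570 = 27.13 h

27.1 h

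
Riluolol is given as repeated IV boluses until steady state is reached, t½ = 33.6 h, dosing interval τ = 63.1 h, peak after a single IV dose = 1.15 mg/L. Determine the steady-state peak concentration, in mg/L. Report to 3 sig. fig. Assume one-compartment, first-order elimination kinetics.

1.58 mg/L

k = ln2 / t½ = 0.693147 / 33.6 = 0.02063 h⁻¹
e^(−kτ) = e^(−0.02063 × 63.1) = 0.2721
Accumulation ratio R = 1 / (1 − e^(−kτ)) = 1 / (1 − 0.2721) = 1.374
Steady-state peak = C₀ × R = 1.15 × 1.374 = 1.580 mg/L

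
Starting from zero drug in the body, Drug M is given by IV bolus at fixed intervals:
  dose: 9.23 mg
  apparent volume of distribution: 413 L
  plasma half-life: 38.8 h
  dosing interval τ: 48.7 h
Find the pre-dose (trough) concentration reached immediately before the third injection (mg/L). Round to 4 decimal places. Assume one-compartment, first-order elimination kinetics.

0.0133 mg/L

C₀ per dose = Dose / Vd = 9.23 / 413 = 0.02235 mg/L
k = ln2 / t½ = 0.693147 / 38.8 = 0.01786 h⁻¹
Fraction remaining after one interval: r = e^(−kτ) = e^(−0.01786 × 48.7) = 0.4190
Before dose 3, 2 doses have been given (aged 1τ, 2τ).
C_trough = C₀ × (r + r²) = 0.02235 × (0.4190 + 0.1756) = 0.01329 mg/L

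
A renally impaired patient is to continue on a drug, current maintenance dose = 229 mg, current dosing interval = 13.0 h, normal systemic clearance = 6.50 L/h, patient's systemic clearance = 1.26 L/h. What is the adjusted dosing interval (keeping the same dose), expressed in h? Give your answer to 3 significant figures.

To keep the same average steady-state level, dosing rate must scale with clearance.
CL ratio = 1.26 / 6.50 = 0.1938
New interval (same dose) = 13.0 / 0.1938 = 67.08 h

67.1 h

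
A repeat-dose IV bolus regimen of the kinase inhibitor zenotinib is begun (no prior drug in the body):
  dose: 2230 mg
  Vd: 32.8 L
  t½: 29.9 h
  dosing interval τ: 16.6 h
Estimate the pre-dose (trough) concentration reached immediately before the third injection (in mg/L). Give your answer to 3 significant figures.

C₀ per dose = Dose / Vd = 2230 / 32.8 = 67.99 mg/L
k = ln2 / t½ = 0.693147 / 29.9 = 0.02318 h⁻¹
Fraction remaining after one interval: r = e^(−kτ) = e^(−0.02318 × 16.6) = 0.6806
Before dose 3, 2 doses have been given (aged 1τ, 2τ).
C_trough = C₀ × (r + r²) = 67.99 × (0.6806 + 0.4632) = 77.77 mg/L

77.8 mg/L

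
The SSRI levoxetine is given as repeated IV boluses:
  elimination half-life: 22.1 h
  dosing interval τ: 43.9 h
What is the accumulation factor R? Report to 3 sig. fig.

1.34

k = ln2 / t½ = 0.693147 / 22.1 = 0.03136 h⁻¹
e^(−kτ) = e^(−0.03136 × 43.9) = 0.2524
Accumulation ratio R = 1 / (1 − e^(−kτ)) = 1 / (1 − 0.2524) = 1.338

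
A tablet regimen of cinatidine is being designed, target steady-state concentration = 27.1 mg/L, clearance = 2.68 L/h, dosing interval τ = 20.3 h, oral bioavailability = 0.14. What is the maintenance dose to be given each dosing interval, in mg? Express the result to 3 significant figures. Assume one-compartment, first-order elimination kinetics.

10500 mg

At steady state, F × (Dose/τ) = Css × CL.
Dose = Css × CL × τ / F = 27.1 × 2.680 × 20.3 / 0.14 = 10530 mg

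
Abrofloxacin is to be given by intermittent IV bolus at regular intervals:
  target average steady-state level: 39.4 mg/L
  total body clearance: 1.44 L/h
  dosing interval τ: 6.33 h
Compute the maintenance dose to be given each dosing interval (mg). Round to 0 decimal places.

359 mg

At steady state, Dose/τ = Css × CL.
Dose = Css × CL × τ = 39.4 × 1.440 × 6.33 = 359.1 mg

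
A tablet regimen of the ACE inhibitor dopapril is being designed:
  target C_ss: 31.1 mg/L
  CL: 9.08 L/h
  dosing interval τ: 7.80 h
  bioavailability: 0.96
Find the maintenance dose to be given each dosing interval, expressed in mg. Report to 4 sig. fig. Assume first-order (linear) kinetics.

2294 mg

At steady state, F × (Dose/τ) = Css × CL.
Dose = Css × CL × τ / F = 31.1 × 9.080 × 7.80 / 0.96 = 2294 mg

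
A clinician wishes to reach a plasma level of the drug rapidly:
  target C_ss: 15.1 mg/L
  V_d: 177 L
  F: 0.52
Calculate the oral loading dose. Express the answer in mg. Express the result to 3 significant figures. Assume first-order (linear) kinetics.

LD = Css × Vd / F = 15.1 × 177 / 0.52 = 5140 mg

5140 mg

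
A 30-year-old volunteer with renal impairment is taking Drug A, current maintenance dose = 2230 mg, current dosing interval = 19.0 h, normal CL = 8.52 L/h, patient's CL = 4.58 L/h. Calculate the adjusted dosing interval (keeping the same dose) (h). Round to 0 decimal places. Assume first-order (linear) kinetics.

To keep the same average steady-state level, dosing rate must scale with clearance.
CL ratio = 4.58 / 8.52 = 0.5376
New interval (same dose) = 19.0 / 0.5376 = 35.34 h

35 h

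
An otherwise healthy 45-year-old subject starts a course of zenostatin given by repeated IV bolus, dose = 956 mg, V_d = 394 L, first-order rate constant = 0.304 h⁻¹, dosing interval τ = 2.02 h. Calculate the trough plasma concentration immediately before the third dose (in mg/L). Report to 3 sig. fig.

C₀ per dose = Dose / Vd = 956 / 394 = 2.426 mg/L
Fraction remaining after one interval: r = e^(−kτ) = e^(−0.3040 × 2.02) = 0.5411
Before dose 3, 2 doses have been given (aged 1τ, 2τ).
C_trough = C₀ × (r + r²) = 2.426 × (0.5411 + 0.2928) = 2.023 mg/L

2.02 mg/L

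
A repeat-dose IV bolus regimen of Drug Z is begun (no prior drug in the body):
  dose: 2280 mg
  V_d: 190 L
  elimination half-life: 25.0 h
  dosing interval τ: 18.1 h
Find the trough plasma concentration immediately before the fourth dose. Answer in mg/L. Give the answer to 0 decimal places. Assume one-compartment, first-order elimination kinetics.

C₀ per dose = Dose / Vd = 2280 / 190 = 12.00 mg/L
k = ln2 / t½ = 0.693147 / 25.0 = 0.02773 h⁻¹
Fraction remaining after one interval: r = e^(−kτ) = e^(−0.02773 × 18.1) = 0.6054
Before dose 4, 3 doses have been given (aged 1τ, 2τ, 3τ).
C_trough = C₀ × (r + r² + … + r^3) = C₀ × r(1−r^3)/(1−r)
        = 12.00 × 0.6054 × (1 − 0.2219) / (1 − 0.6054) = 14.33 mg/L

14 mg/L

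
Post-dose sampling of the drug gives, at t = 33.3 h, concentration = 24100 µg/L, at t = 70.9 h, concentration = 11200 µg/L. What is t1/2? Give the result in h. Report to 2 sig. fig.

34 h

k = ln(C₁/C₂) / (t₂ − t₁) = ln(24100/11200) / (70.9 − 33.3)
  = 0.7663 / 37.60 = 0.02038 h⁻¹
t½ = ln2 / k = 0.693147 / 0.02038 = 34.01 h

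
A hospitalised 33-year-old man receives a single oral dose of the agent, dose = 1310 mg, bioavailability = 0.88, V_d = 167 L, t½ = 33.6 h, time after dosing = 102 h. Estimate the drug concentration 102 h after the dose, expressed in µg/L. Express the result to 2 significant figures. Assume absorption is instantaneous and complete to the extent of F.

Amount reaching circulation = F × Dose = 0.88 × 1310 = 1153 mg
C₀ = F·Dose / Vd = 1153 / 167 = 6.904 mg/L
k = ln2 / t½ = 0.693147 / 33.6 = 0.02063 h⁻¹
C = C₀ · e^(−k·t) = 6.904 × e^(−0.02063 × 102)
  = 6.904 × 0.1219 = 0.8416 mg/L
Convert: 0.8416 mg/L × 1000 = 841.6 µg/L

840 µg/L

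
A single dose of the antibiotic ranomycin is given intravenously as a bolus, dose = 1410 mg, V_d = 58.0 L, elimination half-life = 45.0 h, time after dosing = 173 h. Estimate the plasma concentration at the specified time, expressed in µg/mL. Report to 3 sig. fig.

C₀ = Dose / Vd = 1410 / 58.0 = 24.31 mg/L
k = ln2 / t½ = 0.693147 / 45.0 = 0.01540 h⁻¹
C = C₀ · e^(−k·t) = 24.31 × e^(−0.01540 × 173)
  = 24.31 × 0.06966 = 1.693 mg/L
(1.693 mg/L = 1.693 µg/mL)

1.69 µg/mL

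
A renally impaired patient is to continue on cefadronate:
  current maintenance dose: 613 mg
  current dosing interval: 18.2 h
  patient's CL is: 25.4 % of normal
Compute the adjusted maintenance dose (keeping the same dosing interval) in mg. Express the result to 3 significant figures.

To keep the same average steady-state level, dosing rate must scale with clearance.
CL ratio = 25.4 / 100 = 0.2540
New dose (same interval) = 613 × 0.2540 = 155.7 mg

156 mg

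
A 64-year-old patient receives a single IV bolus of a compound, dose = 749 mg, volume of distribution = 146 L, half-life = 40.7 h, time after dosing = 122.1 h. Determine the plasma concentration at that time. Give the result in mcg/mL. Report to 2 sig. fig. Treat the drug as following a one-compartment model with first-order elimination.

C₀ = Dose / Vd = 749.0 / 146 = 5.130 mg/L
k = ln2 / t½ = 0.693147 / 40.7 = 0.01703 h⁻¹
t / t½ = 122.1 / 40.7 = 3 half-lives
C = C₀ × (1/2)^3 = 5.130 × 0.1250 = 0.6413 mg/L
(0.6413 mg/L = 0.6413 mcg/mL)

0.64 mcg/mL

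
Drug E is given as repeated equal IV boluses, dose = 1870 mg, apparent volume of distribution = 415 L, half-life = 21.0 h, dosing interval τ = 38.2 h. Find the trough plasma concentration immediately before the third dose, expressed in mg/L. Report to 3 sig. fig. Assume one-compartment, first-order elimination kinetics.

1.64 mg/L

C₀ per dose = Dose / Vd = 1870 / 415 = 4.506 mg/L
k = ln2 / t½ = 0.693147 / 21.0 = 0.03301 h⁻¹
Fraction remaining after one interval: r = e^(−kτ) = e^(−0.03301 × 38.2) = 0.2834
Before dose 3, 2 doses have been given (aged 1τ, 2τ).
C_trough = C₀ × (r + r²) = 4.506 × (0.2834 + 0.08032) = 1.639 mg/L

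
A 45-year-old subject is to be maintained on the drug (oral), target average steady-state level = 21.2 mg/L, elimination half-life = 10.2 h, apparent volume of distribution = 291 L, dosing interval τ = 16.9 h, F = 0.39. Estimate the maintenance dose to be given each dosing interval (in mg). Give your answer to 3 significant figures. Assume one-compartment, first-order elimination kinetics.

k = ln2 / t½ = 0.693147 / 10.2 = 0.06796 h⁻¹
CL = k × Vd = 0.06796 × 291 = 19.78 L/h
At steady state, F × (Dose/τ) = Css × CL.
Dose = Css × CL × τ / F = 21.2 × 19.78 × 16.9 / 0.39 = 18170 mg

18200 mg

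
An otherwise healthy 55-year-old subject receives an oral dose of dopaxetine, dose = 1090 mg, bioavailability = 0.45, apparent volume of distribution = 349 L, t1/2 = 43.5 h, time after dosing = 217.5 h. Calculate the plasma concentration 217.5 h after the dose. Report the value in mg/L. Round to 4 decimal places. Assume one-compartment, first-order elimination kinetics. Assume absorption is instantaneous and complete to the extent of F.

Amount reaching circulation = F × Dose = 0.45 × 1090 = 490.5 mg
C₀ = F·Dose / Vd = 490.5 / 349 = 1.405 mg/L
k = ln2 / t½ = 0.693147 / 43.5 = 0.01593 h⁻¹
t / t½ = 217.5 / 43.5 = 5 half-lives
C = C₀ × (1/2)^5 = 1.405 × 0.03125 = 0.04391 mg/L

0.0439 mg/L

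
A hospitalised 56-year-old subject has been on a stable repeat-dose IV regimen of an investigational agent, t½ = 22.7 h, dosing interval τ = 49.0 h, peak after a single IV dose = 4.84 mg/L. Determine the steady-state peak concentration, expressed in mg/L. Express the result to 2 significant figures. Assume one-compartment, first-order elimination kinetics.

6.2 mg/L

k = ln2 / t½ = 0.693147 / 22.7 = 0.03054 h⁻¹
e^(−kτ) = e^(−0.03054 × 49.0) = 0.2239
Accumulation ratio R = 1 / (1 − e^(−kτ)) = 1 / (1 − 0.2239) = 1.288
Steady-state peak = C₀ × R = 4.84 × 1.288 = 6.234 mg/L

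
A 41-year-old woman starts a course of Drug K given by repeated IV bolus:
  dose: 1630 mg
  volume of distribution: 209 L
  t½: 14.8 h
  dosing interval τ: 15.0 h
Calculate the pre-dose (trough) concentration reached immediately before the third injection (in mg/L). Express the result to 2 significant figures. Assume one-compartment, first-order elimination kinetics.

5.8 mg/L

C₀ per dose = Dose / Vd = 1630 / 209 = 7.799 mg/L
k = ln2 / t½ = 0.693147 / 14.8 = 0.04683 h⁻¹
Fraction remaining after one interval: r = e^(−kτ) = e^(−0.04683 × 15.0) = 0.4954
Before dose 3, 2 doses have been given (aged 1τ, 2τ).
C_trough = C₀ × (r + r²) = 7.799 × (0.4954 + 0.2454) = 5.777 mg/L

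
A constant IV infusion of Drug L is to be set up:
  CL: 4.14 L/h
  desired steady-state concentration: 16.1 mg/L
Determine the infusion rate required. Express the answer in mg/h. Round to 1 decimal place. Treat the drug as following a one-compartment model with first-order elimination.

At steady state, infusion rate R₀ = Css × CL = 16.1 × 4.140 = 66.65 mg/h

66.7 mg/h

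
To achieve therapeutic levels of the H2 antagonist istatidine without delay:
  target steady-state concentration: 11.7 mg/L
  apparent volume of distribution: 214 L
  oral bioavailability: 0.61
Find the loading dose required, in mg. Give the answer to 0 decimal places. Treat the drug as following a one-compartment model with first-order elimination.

LD = Css × Vd / F = 11.7 × 214 / 0.61 = 4105 mg

4105 mg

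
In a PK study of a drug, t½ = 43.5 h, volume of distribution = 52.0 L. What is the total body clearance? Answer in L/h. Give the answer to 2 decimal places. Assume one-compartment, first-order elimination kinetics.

k = ln2 / t½ = 0.693147 / 43.5 = 0.01593 h⁻¹
CL = k × Vd = 0.01593 × 52.0 = 0.8284 L/h

0.83 L/h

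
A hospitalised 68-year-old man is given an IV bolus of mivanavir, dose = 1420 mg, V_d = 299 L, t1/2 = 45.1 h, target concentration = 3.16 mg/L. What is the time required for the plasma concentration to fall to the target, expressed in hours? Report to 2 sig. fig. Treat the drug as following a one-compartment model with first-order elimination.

C₀ = Dose / Vd = 1420 / 299 = 4.749 mg/L
k = ln2 / t½ = 0.693147 / 45.1 = 0.01537 h⁻¹
t = ln(C₀ / C) / k = ln(4.749 / 3.16) / 0.01537
  = ln(1.503) / 0.01537 = 0.4075 / 0.01537 = 26.51 h

27 h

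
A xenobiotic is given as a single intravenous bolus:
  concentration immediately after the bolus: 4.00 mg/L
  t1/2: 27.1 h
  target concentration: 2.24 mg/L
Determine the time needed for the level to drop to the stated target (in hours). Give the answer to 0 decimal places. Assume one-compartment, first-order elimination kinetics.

k = ln2 / t½ = 0.693147 / 27.1 = 0.02558 h⁻¹
t = ln(C₀ / C) / k = ln(4.000 / 2.24) / 0.02558
  = ln(1.786) / 0.02558 = 0.5800 / 0.02558 = 22.67 h

23 h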